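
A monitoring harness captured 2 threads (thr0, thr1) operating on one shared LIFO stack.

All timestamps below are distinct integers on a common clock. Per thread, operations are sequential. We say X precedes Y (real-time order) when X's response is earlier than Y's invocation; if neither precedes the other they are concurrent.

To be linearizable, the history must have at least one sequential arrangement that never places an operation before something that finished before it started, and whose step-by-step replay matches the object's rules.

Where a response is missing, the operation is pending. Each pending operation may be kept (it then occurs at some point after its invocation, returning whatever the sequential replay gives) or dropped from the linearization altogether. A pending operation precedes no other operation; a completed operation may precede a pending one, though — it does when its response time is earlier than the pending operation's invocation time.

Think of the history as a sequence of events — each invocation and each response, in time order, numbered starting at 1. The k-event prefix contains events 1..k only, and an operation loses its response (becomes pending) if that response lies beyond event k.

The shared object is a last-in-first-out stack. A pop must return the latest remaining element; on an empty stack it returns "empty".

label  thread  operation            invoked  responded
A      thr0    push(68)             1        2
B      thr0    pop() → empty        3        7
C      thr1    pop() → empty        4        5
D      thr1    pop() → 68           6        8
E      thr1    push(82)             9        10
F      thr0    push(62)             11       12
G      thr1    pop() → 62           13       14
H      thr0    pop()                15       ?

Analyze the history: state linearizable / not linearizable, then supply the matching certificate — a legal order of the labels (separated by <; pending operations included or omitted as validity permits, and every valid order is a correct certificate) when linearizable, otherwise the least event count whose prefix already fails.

prefix check: 1..6 passes, 1..7 fails once B's time-7 response joins
the 3 completed operations admit 2 real-time orders; each fails the LIFO stack replay
no completion choice of the 1 pending operation (D) rescues it — every subset was tried
for example A, B, C (pending dropped) fails at step 2: B pop() → empty is not legal there
for example A, C, B (pending dropped) fails at step 2: C pop() → empty is not legal there

not linearizable — minimal violating prefix: 7 events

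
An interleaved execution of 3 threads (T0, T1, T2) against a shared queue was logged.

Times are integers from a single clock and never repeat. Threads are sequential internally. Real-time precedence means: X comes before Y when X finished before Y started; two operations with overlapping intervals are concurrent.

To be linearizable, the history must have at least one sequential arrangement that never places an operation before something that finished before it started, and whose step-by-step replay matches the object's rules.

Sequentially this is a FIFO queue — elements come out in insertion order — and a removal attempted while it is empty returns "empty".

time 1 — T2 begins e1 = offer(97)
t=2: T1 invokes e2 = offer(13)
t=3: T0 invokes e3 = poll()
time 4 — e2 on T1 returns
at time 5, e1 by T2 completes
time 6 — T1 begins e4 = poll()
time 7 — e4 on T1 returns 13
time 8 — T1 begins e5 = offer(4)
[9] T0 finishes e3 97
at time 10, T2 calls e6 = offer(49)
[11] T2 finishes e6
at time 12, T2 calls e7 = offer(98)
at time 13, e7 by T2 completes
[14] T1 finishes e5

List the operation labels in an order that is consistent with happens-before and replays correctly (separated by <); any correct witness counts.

after step 1 (e1 offer(97)): queue <97>
after step 2 (e2 offer(13)): queue <97,13>
after step 3 (e3 poll() → 97): queue <13>
after step 4 (e4 poll() → 13): queue <>
after step 5 (e5 offer(4)): queue <4>
after step 6 (e6 offer(49)): queue <4,49>
after step 7 (e7 offer(98)): queue <4,49,98>

e1 < e2 < e3 < e4 < e5 < e6 < e7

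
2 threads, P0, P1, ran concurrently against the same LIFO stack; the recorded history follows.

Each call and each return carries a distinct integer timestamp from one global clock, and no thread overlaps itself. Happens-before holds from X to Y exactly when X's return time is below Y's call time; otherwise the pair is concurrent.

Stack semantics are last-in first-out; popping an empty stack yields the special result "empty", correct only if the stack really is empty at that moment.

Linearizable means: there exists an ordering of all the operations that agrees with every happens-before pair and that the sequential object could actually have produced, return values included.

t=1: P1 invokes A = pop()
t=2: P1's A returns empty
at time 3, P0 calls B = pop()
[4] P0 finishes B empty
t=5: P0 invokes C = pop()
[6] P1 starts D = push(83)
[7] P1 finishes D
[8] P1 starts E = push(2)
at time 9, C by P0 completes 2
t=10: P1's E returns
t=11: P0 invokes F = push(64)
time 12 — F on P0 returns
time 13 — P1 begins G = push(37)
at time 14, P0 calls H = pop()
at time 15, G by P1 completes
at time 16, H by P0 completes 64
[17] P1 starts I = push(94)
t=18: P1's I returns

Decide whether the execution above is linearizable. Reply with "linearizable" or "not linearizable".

linearizable

one valid linearization: A, B, D, E, C, F, H, G, I
1. A pop() → empty, leaving stack <>
2. B pop() → empty, leaving stack <>
3. D push(83), leaving stack <83>
4. E push(2), leaving stack <83,2>
5. C pop() → 2, leaving stack <83>
6. F push(64), leaving stack <83,64>
7. H pop() → 64, leaving stack <83>
8. G push(37), leaving stack <83,37>
9. I push(94), leaving stack <83,37,94>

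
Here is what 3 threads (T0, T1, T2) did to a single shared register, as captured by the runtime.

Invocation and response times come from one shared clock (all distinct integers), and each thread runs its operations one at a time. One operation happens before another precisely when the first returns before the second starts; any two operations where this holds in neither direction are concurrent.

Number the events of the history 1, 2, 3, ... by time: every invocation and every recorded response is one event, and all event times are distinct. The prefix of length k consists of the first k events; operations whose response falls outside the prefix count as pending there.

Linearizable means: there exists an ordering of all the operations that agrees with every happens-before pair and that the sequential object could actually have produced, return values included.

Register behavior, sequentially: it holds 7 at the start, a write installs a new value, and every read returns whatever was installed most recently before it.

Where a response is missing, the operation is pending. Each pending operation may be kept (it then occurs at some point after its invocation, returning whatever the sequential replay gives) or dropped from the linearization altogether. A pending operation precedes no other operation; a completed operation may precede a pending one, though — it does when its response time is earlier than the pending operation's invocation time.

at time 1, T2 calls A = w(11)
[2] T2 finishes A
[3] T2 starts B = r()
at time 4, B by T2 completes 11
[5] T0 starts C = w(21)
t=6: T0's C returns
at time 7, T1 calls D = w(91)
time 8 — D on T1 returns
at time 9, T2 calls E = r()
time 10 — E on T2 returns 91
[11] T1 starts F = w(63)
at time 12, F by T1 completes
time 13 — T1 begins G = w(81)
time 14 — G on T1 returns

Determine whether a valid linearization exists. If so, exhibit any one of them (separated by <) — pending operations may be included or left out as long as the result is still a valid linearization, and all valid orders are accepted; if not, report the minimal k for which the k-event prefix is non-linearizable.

after step 1 (A w(11)): value 11
after step 2 (B r() → 11): value 11
after step 3 (C w(21)): value 21
after step 4 (D w(91)): value 91
after step 5 (E r() → 91): value 91
after step 6 (F w(63)): value 63
after step 7 (G w(81)): value 81

linearizable — witness: A < B < C < D < E < F < G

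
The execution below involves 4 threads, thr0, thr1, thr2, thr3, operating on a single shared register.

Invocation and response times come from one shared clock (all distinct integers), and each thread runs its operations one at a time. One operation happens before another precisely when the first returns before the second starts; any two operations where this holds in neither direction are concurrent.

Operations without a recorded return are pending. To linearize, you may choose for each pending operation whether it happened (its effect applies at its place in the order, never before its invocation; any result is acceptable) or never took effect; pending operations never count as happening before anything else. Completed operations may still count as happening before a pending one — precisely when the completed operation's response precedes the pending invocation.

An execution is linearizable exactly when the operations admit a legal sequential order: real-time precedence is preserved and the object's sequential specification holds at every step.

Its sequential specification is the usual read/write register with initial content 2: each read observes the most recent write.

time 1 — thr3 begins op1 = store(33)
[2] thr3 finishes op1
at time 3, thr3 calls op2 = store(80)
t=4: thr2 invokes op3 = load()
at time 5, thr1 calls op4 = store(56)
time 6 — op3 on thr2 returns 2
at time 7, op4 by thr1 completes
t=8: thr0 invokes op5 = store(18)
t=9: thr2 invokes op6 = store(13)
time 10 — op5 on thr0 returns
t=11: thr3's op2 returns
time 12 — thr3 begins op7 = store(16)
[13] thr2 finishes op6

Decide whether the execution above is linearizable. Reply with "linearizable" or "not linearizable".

already the first 6 events (up to op3's response at time 6) admit no linearization; the first 5 still do
the sole real-time-consistent order of 2 completed operations fails the register replay
every completion of the 2 pending operations (op2, op4) was checked; none linearizes
one such order, op1, op3 (pending dropped), breaks at step 2 where op3 load() → 2 is illegal

not linearizable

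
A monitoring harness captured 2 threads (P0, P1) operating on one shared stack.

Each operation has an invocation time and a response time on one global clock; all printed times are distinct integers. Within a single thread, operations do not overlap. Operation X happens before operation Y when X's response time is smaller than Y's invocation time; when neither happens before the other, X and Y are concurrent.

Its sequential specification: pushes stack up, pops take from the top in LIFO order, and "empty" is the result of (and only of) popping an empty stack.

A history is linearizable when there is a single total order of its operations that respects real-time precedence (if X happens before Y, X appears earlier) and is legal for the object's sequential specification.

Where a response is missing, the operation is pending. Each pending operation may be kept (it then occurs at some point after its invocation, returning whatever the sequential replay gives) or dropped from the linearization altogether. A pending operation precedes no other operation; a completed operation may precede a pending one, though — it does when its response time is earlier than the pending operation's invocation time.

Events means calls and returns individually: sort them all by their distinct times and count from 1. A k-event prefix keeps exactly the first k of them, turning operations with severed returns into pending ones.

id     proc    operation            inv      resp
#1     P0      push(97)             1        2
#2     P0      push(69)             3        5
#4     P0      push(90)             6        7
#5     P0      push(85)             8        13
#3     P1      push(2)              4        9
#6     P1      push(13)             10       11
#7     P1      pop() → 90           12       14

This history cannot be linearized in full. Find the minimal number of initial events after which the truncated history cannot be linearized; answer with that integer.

events 1..13 are linearizable; a witness order is #1, #2, #3, #4, #5, #6:
1. #1 push(97), leaving stack <97>
2. #2 push(69), leaving stack <97,69>
3. #3 push(2), leaving stack <97,69,2>
4. #4 push(90), leaving stack <97,69,2,90>
5. #5 push(85), leaving stack <97,69,2,90,85>
6. #6 push(13), leaving stack <97,69,2,90,85,13>
once event 14 joins (#7's response, time 14), exhaustive search finds no witness
take #1, #2, #3, #4, #5, #6, #7: step 7 already fails, because #7 pop() → 90 cannot occur there
take #1, #2, #3, #4, #6, #5, #7: step 7 already fails, because #7 pop() → 90 cannot occur there

14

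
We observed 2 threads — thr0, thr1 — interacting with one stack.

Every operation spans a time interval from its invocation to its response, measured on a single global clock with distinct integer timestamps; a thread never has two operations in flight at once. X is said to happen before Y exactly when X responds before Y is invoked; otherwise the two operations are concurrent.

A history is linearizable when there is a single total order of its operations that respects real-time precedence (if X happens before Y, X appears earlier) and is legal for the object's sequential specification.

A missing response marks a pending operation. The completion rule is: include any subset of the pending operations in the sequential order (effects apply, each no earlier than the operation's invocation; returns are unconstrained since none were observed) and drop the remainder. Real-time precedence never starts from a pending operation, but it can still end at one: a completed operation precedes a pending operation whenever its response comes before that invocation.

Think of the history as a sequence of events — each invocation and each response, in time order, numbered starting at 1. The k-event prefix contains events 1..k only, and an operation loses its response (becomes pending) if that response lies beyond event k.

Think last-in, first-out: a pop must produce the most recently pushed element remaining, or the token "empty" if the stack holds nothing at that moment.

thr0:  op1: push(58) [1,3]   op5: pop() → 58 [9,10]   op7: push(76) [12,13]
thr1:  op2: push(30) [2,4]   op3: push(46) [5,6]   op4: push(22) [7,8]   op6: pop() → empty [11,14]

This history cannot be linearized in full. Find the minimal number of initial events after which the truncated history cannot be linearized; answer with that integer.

10

a valid linearization of events 1..9 exists, for instance op1, op2, op3, op4:
step 1: op1 push(58) — stack <58>
step 2: op2 push(30) — stack <58,30>
step 3: op3 push(46) — stack <58,30,46>
step 4: op4 push(22) — stack <58,30,46,22>
once event 10 joins (op5's response, time 10), exhaustive search finds no witness
take op1, op2, op3, op4, op5: step 5 already fails, because op5 pop() → 58 cannot occur there
take op2, op1, op3, op4, op5: step 5 already fails, because op5 pop() → 58 cannot occur there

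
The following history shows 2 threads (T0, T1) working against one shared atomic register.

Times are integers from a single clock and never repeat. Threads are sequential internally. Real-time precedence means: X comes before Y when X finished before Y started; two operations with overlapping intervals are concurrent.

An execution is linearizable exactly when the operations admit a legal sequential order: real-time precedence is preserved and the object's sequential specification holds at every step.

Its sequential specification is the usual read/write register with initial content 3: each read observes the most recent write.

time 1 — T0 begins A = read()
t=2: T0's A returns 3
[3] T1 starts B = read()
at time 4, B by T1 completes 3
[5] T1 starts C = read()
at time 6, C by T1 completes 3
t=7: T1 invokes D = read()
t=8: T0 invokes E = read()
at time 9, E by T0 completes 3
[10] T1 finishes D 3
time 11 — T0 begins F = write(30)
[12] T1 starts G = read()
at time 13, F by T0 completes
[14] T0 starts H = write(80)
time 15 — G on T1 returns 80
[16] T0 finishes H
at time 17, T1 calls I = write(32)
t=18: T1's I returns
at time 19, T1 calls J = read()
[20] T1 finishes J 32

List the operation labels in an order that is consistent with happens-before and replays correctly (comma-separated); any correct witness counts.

A, B, C, D, E, F, H, G, I, J

after step 1 (A read() → 3): value 3
after step 2 (B read() → 3): value 3
after step 3 (C read() → 3): value 3
after step 4 (D read() → 3): value 3
after step 5 (E read() → 3): value 3
after step 6 (F write(30)): value 30
after step 7 (H write(80)): value 80
after step 8 (G read() → 80): value 80
after step 9 (I write(32)): value 32
after step 10 (J read() → 32): value 32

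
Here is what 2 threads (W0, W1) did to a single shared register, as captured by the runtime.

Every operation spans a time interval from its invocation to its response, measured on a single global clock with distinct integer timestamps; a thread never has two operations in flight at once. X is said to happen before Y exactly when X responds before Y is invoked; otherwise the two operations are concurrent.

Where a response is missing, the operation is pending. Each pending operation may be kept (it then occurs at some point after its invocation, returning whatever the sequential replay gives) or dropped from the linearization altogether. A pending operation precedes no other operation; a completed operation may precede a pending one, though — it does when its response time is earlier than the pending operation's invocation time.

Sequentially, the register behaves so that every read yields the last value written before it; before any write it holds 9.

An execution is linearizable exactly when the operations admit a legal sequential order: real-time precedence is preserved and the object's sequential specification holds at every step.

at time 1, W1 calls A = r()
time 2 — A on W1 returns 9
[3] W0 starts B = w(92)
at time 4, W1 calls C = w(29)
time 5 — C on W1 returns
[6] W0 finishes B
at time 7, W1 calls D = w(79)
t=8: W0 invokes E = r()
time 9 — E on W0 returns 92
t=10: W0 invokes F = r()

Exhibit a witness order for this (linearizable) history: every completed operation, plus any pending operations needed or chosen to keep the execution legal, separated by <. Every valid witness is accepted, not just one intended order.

step 1: A r() → 9 — value 9
step 2: C w(29) — value 29
step 3: B w(92) — value 92
step 4: E r() → 92 — value 92

A < C < B < E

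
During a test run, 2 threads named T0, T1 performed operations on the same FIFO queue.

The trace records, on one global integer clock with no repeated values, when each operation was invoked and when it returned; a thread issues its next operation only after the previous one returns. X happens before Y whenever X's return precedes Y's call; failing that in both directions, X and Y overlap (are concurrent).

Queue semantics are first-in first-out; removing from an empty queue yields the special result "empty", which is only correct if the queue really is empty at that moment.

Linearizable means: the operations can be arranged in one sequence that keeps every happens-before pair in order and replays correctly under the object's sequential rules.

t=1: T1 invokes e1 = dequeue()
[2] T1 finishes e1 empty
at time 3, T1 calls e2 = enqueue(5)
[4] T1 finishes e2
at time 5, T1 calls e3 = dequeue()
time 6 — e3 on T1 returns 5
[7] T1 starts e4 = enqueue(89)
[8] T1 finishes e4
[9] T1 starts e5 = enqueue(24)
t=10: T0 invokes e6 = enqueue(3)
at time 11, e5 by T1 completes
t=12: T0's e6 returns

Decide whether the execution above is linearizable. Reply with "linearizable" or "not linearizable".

one valid linearization: e1, e2, e3, e4, e5, e6
1. e1 dequeue() → empty, leaving queue <>
2. e2 enqueue(5), leaving queue <5>
3. e3 dequeue() → 5, leaving queue <>
4. e4 enqueue(89), leaving queue <89>
5. e5 enqueue(24), leaving queue <89,24>
6. e6 enqueue(3), leaving queue <89,24,3>

linearizable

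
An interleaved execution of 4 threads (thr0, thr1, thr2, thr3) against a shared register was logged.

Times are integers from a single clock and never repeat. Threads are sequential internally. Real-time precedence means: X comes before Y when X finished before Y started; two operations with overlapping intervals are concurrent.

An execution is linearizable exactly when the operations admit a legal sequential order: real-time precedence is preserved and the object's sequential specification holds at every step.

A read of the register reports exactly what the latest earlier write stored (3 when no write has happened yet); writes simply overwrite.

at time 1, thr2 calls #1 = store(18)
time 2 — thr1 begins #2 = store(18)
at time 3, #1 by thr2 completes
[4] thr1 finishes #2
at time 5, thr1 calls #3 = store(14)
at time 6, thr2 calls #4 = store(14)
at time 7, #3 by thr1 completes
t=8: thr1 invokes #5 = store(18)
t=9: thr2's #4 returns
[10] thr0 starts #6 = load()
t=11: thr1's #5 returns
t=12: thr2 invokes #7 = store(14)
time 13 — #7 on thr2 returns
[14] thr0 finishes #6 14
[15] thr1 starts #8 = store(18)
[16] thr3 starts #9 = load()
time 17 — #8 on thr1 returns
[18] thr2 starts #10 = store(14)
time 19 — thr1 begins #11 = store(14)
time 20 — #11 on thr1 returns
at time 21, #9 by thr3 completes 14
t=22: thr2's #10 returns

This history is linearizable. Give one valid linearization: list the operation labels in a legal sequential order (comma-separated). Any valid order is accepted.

#1, #2, #3, #4, #5, #7, #6, #8, #10, #9, #11

1. #1 store(18), leaving value 18
2. #2 store(18), leaving value 18
3. #3 store(14), leaving value 14
4. #4 store(14), leaving value 14
5. #5 store(18), leaving value 18
6. #7 store(14), leaving value 14
7. #6 load() → 14, leaving value 14
8. #8 store(18), leaving value 18
9. #10 store(14), leaving value 14
10. #9 load() → 14, leaving value 14
11. #11 store(14), leaving value 14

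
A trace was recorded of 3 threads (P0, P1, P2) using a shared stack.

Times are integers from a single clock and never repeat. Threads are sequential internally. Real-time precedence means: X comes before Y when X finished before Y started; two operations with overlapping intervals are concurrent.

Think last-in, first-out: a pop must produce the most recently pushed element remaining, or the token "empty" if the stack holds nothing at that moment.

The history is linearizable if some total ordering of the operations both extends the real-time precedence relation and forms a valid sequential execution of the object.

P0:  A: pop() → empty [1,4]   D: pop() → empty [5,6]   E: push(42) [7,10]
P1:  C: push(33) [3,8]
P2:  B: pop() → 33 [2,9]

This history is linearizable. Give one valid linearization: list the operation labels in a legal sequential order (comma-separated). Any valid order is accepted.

A, C, B, D, E

1. A pop() → empty, leaving stack <>
2. C push(33), leaving stack <33>
3. B pop() → 33, leaving stack <>
4. D pop() → empty, leaving stack <>
5. E push(42), leaving stack <42>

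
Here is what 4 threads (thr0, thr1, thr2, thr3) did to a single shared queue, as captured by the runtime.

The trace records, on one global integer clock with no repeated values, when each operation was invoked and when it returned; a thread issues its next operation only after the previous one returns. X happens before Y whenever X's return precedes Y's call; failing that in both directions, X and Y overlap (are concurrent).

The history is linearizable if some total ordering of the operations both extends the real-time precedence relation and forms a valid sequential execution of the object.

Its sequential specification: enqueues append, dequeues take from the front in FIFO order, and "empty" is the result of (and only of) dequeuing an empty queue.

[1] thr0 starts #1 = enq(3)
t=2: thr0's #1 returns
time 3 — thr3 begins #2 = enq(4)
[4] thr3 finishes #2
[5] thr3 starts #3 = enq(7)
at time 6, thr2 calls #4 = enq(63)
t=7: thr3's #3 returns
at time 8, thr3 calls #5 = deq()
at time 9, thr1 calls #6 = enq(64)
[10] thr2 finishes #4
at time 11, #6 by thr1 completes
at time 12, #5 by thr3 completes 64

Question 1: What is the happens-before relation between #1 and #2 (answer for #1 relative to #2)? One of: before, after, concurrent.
#1 spans [1,2], #2 spans [3,4]
resp(#1)=2 < inv(#2)=3

before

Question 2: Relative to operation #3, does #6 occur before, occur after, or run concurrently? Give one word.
#6 spans [9,11], #3 spans [5,7]
resp(#3)=7 < inv(#6)=9

after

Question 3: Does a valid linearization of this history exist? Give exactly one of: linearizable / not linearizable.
through event 11 a valid linearization exists; event 12 (#5 responding at time 12) ends that
no legal order exists: 8 real-time-consistent candidates over 6 completed queue operations, all rejected
one such order, #1, #2, #3, #4, #5, #6, breaks at step 5 where #5 deq() → 64 is illegal
one such order, #1, #2, #3, #4, #6, #5, breaks at step 6 where #5 deq() → 64 is illegal

not linearizable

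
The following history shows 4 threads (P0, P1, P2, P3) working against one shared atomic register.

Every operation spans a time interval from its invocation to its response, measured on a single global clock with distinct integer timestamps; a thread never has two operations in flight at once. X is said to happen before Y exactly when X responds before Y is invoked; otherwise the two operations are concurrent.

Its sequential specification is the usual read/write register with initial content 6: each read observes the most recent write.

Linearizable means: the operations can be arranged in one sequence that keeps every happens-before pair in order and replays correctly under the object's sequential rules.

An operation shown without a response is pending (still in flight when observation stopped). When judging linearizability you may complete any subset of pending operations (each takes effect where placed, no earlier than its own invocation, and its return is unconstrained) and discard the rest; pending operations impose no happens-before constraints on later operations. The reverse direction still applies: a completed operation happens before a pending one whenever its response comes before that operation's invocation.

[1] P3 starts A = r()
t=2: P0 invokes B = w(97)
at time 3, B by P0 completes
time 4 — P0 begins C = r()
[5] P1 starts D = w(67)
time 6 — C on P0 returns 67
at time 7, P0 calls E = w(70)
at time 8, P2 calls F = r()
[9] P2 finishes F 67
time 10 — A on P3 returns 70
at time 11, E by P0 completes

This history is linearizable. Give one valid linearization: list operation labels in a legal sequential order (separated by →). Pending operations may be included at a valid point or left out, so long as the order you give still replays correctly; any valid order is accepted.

1. B w(97), leaving value 97
2. D w(67) (pending, included), leaving value 67
3. C r() → 67, leaving value 67
4. F r() → 67, leaving value 67
5. E w(70), leaving value 70
6. A r() → 70, leaving value 70

B → D → C → F → E → A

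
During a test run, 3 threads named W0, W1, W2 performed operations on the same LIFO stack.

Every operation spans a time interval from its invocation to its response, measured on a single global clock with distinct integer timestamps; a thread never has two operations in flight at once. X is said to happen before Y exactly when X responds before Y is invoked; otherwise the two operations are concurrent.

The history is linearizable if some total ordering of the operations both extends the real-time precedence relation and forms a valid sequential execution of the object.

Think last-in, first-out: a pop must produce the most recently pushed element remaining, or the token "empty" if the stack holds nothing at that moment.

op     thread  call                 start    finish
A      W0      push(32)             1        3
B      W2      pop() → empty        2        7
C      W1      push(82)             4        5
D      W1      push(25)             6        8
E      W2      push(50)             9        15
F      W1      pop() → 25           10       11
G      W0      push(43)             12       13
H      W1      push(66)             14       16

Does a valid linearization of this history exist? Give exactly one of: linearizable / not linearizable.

linearizable

a witness: B, A, C, D, F, E, G, H
1. B pop() → empty, leaving stack <>
2. A push(32), leaving stack <32>
3. C push(82), leaving stack <32,82>
4. D push(25), leaving stack <32,82,25>
5. F pop() → 25, leaving stack <32,82>
6. E push(50), leaving stack <32,82,50>
7. G push(43), leaving stack <32,82,50,43>
8. H push(66), leaving stack <32,82,50,43,66>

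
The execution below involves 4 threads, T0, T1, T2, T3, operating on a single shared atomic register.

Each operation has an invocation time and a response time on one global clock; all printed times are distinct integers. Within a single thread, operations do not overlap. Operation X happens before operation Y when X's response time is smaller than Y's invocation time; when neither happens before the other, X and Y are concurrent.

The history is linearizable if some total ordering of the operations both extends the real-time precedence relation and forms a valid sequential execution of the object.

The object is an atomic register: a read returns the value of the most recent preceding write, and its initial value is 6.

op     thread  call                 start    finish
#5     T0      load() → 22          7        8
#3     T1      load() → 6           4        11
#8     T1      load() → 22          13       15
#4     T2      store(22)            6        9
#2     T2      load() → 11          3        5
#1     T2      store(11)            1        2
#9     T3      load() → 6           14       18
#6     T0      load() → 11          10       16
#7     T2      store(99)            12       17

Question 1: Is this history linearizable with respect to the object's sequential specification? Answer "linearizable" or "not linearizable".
events 1..10 are fine; event 11 — the response of #3 at time 11 — makes the prefix non-linearizable
5 completed operations, 8 real-time-consistent orders — every atomic register replay fails
no completion choice of the 1 pending operation (#6) rescues it — every subset was tried
for example #1, #2, #3, #4, #5 (pending dropped) fails at step 3: #3 load() → 6 is not legal there
for example #1, #2, #3, #5, #4 (pending dropped) fails at step 3: #3 load() → 6 is not legal there

not linearizable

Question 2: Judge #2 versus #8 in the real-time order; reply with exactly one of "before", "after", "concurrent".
#2 spans [3,5], #8 spans [13,15]
resp(#2)=5 < inv(#8)=13

before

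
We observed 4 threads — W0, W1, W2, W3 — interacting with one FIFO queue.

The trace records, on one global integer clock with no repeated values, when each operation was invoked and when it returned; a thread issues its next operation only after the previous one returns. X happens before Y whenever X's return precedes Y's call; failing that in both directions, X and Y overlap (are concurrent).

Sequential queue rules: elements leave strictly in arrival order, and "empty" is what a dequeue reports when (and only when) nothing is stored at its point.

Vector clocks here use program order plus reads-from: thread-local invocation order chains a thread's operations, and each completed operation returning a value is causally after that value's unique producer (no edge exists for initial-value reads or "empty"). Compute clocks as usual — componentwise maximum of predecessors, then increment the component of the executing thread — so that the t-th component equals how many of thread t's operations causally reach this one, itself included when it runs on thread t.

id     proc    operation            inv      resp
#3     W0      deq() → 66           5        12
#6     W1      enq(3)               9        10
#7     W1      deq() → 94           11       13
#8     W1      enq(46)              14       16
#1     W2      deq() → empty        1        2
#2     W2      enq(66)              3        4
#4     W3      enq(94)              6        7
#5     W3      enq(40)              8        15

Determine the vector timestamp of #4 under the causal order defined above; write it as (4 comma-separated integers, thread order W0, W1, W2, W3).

(0, 0, 0, 1)

invoked at 6, #4 has no predecessors; its own W3 bump gives (0, 0, 0, 1)
invoked at 1, #1 has no predecessors; its own W2 bump gives (0, 0, 1, 0)
invoked at 9, #6 has no predecessors; its own W1 bump gives (0, 1, 0, 0)
#5 (invocation 8): componentwise max over VC(#4)=(0, 0, 0, 1), +1 at W3, giving (0, 0, 0, 2)
#2 (invocation 3): componentwise max over VC(#1)=(0, 0, 1, 0), +1 at W2, giving (0, 0, 2, 0)
#7 (invocation 11): componentwise max over VC(#4)=(0, 0, 0, 1), VC(#6)=(0, 1, 0, 0), +1 at W1, giving (0, 2, 0, 1)
#3 (invocation 5): componentwise max over VC(#2)=(0, 0, 2, 0), +1 at W0, giving (1, 0, 2, 0)
#8 (invocation 14): componentwise max over VC(#7)=(0, 2, 0, 1), +1 at W1, giving (0, 3, 0, 1)
target: VC(#4) = (0, 0, 0, 1)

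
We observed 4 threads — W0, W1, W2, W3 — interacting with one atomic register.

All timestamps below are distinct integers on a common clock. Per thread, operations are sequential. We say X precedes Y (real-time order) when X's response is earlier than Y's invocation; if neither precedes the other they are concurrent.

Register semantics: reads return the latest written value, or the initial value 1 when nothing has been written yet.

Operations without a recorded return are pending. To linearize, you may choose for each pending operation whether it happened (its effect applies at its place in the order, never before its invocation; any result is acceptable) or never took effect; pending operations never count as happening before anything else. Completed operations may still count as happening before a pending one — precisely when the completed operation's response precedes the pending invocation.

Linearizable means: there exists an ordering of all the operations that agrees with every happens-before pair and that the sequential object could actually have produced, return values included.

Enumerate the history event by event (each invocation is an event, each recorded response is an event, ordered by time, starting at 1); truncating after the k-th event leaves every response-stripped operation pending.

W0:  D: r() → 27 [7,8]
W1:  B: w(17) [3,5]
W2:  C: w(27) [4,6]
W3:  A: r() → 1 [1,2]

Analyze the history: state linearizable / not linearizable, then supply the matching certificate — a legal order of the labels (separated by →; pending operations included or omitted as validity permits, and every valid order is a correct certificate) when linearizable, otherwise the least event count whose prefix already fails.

step 1: A r() → 1 — value 1
step 2: B w(17) — value 17
step 3: C w(27) — value 27
step 4: D r() → 27 — value 27

linearizable — witness: A → B → C → D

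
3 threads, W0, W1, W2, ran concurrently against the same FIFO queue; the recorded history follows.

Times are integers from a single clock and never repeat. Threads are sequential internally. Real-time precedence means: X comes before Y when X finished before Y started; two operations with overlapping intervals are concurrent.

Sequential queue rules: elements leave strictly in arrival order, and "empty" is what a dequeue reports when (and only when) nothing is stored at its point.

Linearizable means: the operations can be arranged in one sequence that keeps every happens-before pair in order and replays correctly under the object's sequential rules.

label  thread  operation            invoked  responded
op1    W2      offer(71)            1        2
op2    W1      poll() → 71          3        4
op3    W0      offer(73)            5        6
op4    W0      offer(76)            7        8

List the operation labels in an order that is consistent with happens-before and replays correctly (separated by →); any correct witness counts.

after step 1 (op1 offer(71)): queue <71>
after step 2 (op2 poll() → 71): queue <>
after step 3 (op3 offer(73)): queue <73>
after step 4 (op4 offer(76)): queue <73,76>

op1 → op2 → op3 → op4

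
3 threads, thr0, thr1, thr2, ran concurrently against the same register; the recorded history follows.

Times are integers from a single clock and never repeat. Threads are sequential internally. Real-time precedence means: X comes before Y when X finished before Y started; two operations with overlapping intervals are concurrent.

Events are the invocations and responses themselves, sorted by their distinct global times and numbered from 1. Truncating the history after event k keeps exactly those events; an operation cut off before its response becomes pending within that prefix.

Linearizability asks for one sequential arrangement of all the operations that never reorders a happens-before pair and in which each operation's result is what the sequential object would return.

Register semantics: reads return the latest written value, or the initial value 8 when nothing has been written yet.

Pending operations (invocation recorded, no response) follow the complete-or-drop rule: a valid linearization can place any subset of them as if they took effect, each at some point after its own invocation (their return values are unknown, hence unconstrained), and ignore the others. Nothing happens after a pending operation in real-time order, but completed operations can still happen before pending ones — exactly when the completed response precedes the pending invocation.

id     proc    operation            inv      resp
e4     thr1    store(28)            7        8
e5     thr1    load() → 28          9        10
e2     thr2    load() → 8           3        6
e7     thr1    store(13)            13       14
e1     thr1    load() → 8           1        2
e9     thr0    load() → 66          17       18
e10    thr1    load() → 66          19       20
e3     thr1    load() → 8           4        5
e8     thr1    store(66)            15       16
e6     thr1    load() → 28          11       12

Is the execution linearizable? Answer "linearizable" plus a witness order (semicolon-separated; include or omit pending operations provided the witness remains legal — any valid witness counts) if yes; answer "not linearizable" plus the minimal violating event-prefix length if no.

linearizable — witness: e1; e2; e3; e4; e5; e6; e7; e8; e9; e10

1. e1 load() → 8, leaving value 8
2. e2 load() → 8, leaving value 8
3. e3 load() → 8, leaving value 8
4. e4 store(28), leaving value 28
5. e5 load() → 28, leaving value 28
6. e6 load() → 28, leaving value 28
7. e7 store(13), leaving value 13
8. e8 store(66), leaving value 66
9. e9 load() → 66, leaving value 66
10. e10 load() → 66, leaving value 66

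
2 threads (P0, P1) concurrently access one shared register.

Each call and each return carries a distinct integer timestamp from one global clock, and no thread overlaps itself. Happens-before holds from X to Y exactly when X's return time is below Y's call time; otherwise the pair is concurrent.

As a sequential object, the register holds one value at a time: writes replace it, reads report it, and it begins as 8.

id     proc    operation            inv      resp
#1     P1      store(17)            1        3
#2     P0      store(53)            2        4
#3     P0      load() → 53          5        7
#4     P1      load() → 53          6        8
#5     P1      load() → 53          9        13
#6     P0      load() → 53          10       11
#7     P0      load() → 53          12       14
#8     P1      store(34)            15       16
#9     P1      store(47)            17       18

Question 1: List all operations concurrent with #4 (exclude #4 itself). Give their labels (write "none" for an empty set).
Answer: #3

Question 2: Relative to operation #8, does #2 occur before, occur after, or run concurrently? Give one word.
Answer: before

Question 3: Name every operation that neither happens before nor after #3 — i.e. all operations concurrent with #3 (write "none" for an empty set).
Answer: #4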